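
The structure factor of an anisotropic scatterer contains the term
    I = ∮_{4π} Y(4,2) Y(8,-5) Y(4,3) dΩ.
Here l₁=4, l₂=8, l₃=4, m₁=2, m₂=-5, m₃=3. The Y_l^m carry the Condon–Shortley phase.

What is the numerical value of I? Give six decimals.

m-sum 0 ✓  L=16 even ✓  4≤4≤12 ✓
Π(2lᵢ+1) = 9×17×9 = 1377
triangle coeff Δ(4,8,4) = 1/218790
Σ_t [4,4]: t=4:+1/331776 = 1/331776
(3j)²=490/21879 [(4 8 4; 0 0 0)], sign=+1
Σ_t [2,2]: t=2:+1/7257600 = 1/7257600
(3j)²=2/85 [(4 8 4; 2 -5 3)], sign=-1
⇒ 4πI² = 1764/2431
I = (-1)√(1764/2431/(4π)) = -0.24029895

-0.240299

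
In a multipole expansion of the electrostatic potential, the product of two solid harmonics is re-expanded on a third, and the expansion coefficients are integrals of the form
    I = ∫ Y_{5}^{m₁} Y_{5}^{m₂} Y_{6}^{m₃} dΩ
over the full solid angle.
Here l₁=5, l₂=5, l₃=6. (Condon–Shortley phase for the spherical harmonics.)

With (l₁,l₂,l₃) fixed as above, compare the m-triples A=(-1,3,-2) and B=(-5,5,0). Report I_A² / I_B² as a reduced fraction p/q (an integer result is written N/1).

Same 5,5,6: normalisation and zero-m 3j drop out of the ratio.
A: Δ: 4! 6! 6! / 17! → 1/28588560; sum: t=2:+1/138240 t=3:−1/25920 t=4:+1/55296 = -11/829440; 3j²(5 5 6; -1 3 -2) = Δ·Π!·Σ² = 11/1326  (sign -1)
B: Δ: 4! 6! 6! / 17! → 1/28588560; sum: t=4:+1/12441600 = 1/12441600; 3j²(5 5 6; -5 5 0) = Δ·Π!·Σ² = 15/9724  (sign +1)
I_A²/I_B² = (11/1326)/(15/9724) = 242/45

242/45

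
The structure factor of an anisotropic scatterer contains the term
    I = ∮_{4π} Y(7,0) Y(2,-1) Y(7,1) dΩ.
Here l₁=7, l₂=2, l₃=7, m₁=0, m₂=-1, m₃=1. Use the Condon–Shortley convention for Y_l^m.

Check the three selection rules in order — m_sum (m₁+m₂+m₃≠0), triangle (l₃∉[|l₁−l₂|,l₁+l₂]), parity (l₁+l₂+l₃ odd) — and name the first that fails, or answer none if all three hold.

m₁+m₂+m₃ = 0 − 1 + 1 = 0  ✓
triangle: |7−2|=5 ≤ l₃=7 ≤ 7+2=9  ✓
parity: l₁+l₂+l₃ = 16 is even  ✓

none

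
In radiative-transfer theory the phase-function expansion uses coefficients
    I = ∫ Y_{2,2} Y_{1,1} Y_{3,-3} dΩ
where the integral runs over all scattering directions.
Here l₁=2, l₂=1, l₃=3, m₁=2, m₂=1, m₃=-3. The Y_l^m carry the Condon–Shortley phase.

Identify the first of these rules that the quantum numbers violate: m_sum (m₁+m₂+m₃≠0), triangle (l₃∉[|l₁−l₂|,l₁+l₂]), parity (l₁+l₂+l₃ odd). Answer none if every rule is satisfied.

none

Σmᵢ = 0  ✓
l₃∈[|l₁−l₂|,l₁+l₂]=[1,3], have l₃=3  ✓
Σlᵢ = 6 ⇒ even  ✓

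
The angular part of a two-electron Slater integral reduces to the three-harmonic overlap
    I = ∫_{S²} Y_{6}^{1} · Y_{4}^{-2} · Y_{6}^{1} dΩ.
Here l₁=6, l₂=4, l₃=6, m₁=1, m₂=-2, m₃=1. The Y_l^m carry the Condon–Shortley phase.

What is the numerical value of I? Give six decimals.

Checks pass: Σm=0; 16 even; l₃=6∈[2,10].
(2·6+1)(2·4+1)(2·6+1) = 1521
Δ: 4! 8! 4! / 17! → 1/15315300
sum: t=0:+1/829440 t=1:−1/25920 t=2:+1/9216 t=3:−1/25920 t=4:+1/829440 = 7/207360
3j²(6 4 6; 0 0 0) = Δ·Π!·Σ² = 28/2431  (sign +1)
sum: t=0:+1/69120 t=1:−1/20736 t=2:+1/69120 = -1/51840
3j²(6 4 6; 1 -2 1) = Δ·Π!·Σ² = 280/21879  (sign +1)
combine: 4πI² = 1521·28/2431·280/21879 = 7840/34969
take √, sign +1: I = 0.13357079

0.133571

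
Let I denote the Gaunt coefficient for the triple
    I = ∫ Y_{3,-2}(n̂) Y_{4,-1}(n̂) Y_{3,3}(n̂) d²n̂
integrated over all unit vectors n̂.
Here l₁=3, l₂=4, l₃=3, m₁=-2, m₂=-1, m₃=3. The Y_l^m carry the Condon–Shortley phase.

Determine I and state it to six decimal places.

Checks pass: Σm=0; 10 even; l₃=3∈[1,7].
(2·3+1)(2·4+1)(2·3+1) = 441
Δ: 4! 2! 4! / 11! → 1/34650
sum: t=1:−1/72 t=2:+1/16 t=3:−1/72 = 5/144
3j²(3 4 3; 0 0 0) = Δ·Π!·Σ² = 2/77  (sign -1)
sum: t=3:−1/288 = -1/288
3j²(3 4 3; -2 -1 3) = Δ·Π!·Σ² = 5/231  (sign -1)
combine: 4πI² = 441·2/77·5/231 = 30/121
take √, sign +1: I = 0.14046335

0.140463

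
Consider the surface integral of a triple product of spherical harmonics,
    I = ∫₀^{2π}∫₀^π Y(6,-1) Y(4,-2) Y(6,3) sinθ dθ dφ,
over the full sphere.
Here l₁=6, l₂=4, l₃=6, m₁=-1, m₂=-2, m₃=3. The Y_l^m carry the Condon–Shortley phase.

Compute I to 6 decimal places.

0.036205

Checks pass: Σm=0; 16 even; l₃=6∈[2,10].
(2·6+1)(2·4+1)(2·6+1) = 1521
Δ: 4! 8! 4! / 17! → 1/15315300
sum: t=0:+1/829440 t=1:−1/25920 t=2:+1/9216 t=3:−1/25920 t=4:+1/829440 = 7/207360
3j²(6 4 6; 0 0 0) = Δ·Π!·Σ² = 28/2431  (sign +1)
sum: t=0:+1/483840 t=1:−1/51840 t=2:+1/69120 = -1/362880
3j²(6 4 6; -1 -2 3) = Δ·Π!·Σ² = 16/17017  (sign +1)
combine: 4πI² = 1521·28/2431·16/17017 = 576/34969
take √, sign +1: I = 0.03620468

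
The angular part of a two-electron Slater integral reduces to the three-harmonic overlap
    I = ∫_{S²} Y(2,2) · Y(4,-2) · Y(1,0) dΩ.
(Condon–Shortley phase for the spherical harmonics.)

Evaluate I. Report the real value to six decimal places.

0.000000

triangle: need 2≤l₃≤6, have 1; I=0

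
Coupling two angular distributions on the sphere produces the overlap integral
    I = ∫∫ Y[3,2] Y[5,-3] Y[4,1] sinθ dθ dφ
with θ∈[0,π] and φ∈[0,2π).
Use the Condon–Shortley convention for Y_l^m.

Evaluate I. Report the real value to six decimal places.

m-sum 0 ✓  L=12 even ✓  2≤4≤8 ✓
Π(2lᵢ+1) = 7×11×9 = 693
triangle coeff Δ(3,5,4) = 1/180180
Σ_t [1,3]: t=1:−1/576 t=2:+1/144 t=3:−1/576 = 1/288
(3j)²=20/1001 [(3 5 4; 0 0 0)], sign=+1
Σ_t [0,1]: t=0:+1/1152 t=1:−1/1440 = 1/5760
(3j)²=1/858 [(3 5 4; 2 -3 1)], sign=-1
⇒ 4πI² = 30/1859
I = (-1)√(30/1859/(4π)) = -0.03583571

-0.035836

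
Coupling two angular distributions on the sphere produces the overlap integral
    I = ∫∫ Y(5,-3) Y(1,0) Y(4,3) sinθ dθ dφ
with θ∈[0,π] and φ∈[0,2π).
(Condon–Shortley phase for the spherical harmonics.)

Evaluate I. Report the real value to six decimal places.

Checks pass: Σm=0; 10 even; l₃=4∈[4,6].
(2·5+1)(2·1+1)(2·4+1) = 297
Δ: 2! 8! 0! / 11! → 1/495
sum: t=1:−1/576 = -1/576
3j²(5 1 4; 0 0 0) = Δ·Π!·Σ² = 5/99  (sign -1)
sum: t=1:−1/5040 = -1/5040
3j²(5 1 4; -3 0 3) = Δ·Π!·Σ² = 16/495  (sign +1)
combine: 4πI² = 297·5/99·16/495 = 16/33
take √, sign -1: I = -0.19642560

-0.196426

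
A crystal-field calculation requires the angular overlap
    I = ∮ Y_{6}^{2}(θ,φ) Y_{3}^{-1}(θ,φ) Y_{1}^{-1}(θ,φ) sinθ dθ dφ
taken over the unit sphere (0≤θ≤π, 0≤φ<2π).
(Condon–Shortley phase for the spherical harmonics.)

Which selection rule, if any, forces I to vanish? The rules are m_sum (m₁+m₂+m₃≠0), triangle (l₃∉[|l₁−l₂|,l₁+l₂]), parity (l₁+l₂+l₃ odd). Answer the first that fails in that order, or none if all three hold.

triangle

Σmᵢ = 0  ✓
l₃∈[|l₁−l₂|,l₁+l₂]=[3,9], have l₃=1  ✗
Σlᵢ = 10 ⇒ even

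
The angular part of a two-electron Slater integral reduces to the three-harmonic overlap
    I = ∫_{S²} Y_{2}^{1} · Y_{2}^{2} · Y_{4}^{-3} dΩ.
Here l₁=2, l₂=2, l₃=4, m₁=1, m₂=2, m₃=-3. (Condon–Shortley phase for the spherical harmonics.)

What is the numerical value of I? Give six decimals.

Checks pass: Σm=0; 8 even; l₃=4∈[0,4].
(2·2+1)(2·2+1)(2·4+1) = 225
Δ: 0! 4! 4! / 9! → 1/630
sum: t=0:+1/16 = 1/16
3j²(2 2 4; 0 0 0) = Δ·Π!·Σ² = 2/35  (sign +1)
sum: t=0:+1/144 = 1/144
3j²(2 2 4; 1 2 -3) = Δ·Π!·Σ² = 1/18  (sign -1)
combine: 4πI² = 225·2/35·1/18 = 5/7
take √, sign -1: I = -0.23841361

-0.238414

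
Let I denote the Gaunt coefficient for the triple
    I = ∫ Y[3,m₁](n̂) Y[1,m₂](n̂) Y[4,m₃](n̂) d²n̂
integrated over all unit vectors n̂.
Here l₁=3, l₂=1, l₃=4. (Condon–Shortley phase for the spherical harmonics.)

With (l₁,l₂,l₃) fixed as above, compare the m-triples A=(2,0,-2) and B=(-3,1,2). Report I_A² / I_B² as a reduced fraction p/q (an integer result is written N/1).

Shared (l₁,l₂,l₃)=(3,1,4): N and (l;000)² cancel in I_A²/I_B².
A: Δ = 0!·6!·2!/9! = 1/252; Racah Σ t=0..0: t=0:+1/120 = 1/120; ⇒ 3j(3 1 4; 2 0 -2)² = 1/21, sgn +1
B: Δ = 0!·6!·2!/9! = 1/252; Racah Σ t=0..0: t=0:+1/1440 = 1/1440; ⇒ 3j(3 1 4; -3 1 2)² = 1/252, sgn +1
I_A²/I_B² = (1/21)/(1/252) = 12/1

12/1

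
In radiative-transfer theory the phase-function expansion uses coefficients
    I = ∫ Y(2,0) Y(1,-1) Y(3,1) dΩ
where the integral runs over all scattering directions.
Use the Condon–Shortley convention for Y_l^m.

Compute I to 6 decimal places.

Checks pass: Σm=0; 6 even; l₃=3∈[1,3].
(2·2+1)(2·1+1)(2·3+1) = 105
Δ: 0! 4! 2! / 7! → 1/105
sum: t=0:+1/4 = 1/4
3j²(2 1 3; 0 0 0) = Δ·Π!·Σ² = 3/35  (sign -1)
sum: t=0:+1/8 = 1/8
3j²(2 1 3; 0 -1 1) = Δ·Π!·Σ² = 2/35  (sign +1)
combine: 4πI² = 105·3/35·2/35 = 18/35
take √, sign -1: I = -0.20230066

-0.202301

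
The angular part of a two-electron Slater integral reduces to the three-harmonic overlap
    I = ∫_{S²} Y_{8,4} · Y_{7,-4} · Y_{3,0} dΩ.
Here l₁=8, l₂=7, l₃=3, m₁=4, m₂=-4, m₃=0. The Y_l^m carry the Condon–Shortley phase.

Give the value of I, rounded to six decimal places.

-0.033430

m-sum 0 ✓  L=18 even ✓  1≤3≤15 ✓
Π(2lᵢ+1) = 17×15×7 = 1785
triangle coeff Δ(8,7,3) = 1/5290740
Σ_t [5,7]: t=5:−1/7257600 t=6:+1/2073600 t=7:−1/7257600 = 1/4838400
(3j)²=252/20995 [(8 7 3; 0 0 0)], sign=-1
Σ_t [1,3]: t=1:−1/479001600 t=2:+1/29030400 t=3:−1/26127360 = -17/2874009600
(3j)²=17/25935 [(8 7 3; 4 -4 0)], sign=+1
⇒ 4πI² = 4284/305045
I = (-1)√(4284/305045/(4π)) = -0.03343011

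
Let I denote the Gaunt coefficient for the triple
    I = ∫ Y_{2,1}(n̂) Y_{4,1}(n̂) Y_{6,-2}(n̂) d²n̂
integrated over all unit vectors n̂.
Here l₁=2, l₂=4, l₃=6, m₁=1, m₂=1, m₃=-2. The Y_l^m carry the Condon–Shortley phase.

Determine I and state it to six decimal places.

Checks pass: Σm=0; 12 even; l₃=6∈[2,6].
(2·2+1)(2·4+1)(2·6+1) = 585
Δ: 0! 4! 8! / 13! → 1/6435
sum: t=0:+1/2304 = 1/2304
3j²(2 4 6; 0 0 0) = Δ·Π!·Σ² = 5/143  (sign +1)
sum: t=0:+1/4320 = 1/4320
3j²(2 4 6; 1 1 -2) = Δ·Π!·Σ² = 224/6435  (sign +1)
combine: 4πI² = 585·5/143·224/6435 = 1120/1573
take √, sign +1: I = 0.23803440

0.238034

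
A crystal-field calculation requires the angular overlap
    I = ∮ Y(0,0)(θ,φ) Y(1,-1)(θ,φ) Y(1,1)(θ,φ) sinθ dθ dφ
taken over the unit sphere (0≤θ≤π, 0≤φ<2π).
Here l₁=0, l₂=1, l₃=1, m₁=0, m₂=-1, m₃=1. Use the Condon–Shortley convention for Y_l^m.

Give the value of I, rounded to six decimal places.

Rules hold: Σm=0, L=2 even, 1≤1≤1.
N = 1·3·3 = 9
Δ = 0!·0!·2!/3! = 1/3
Racah Σ t=0..0: t=0:+1/1 = 1/1
⇒ 3j(0 1 1; 0 0 0)² = 1/3, sgn -1
Racah Σ t=0..0: t=0:+1/2 = 1/2
⇒ 3j(0 1 1; 0 -1 1)² = 1/3, sgn +1
4πI² = N·(3j₀)²·(3jₘ)² = 1/1
I = -1·√(1/4π) = -0.28209479

-0.282095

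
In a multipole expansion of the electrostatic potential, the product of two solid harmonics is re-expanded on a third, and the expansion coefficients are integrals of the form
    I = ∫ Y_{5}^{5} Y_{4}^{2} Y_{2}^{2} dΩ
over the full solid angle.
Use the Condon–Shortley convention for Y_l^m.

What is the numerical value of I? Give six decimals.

0.000000

5 + 2 + 2 = 9 ≠ 0: azimuthal integral kills it; I = 0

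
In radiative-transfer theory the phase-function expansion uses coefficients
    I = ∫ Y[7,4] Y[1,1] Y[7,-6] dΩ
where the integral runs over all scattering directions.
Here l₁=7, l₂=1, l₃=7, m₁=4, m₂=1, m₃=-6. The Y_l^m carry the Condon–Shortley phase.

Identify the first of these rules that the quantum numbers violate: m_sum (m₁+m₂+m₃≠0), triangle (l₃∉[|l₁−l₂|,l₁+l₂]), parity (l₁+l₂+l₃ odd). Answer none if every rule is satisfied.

m_sum

m₁+m₂+m₃ = 4 + 1 − 6 = -1  ✗
triangle: |7−1|=6 ≤ l₃=7 ≤ 7+1=8
parity: l₁+l₂+l₃ = 15 is odd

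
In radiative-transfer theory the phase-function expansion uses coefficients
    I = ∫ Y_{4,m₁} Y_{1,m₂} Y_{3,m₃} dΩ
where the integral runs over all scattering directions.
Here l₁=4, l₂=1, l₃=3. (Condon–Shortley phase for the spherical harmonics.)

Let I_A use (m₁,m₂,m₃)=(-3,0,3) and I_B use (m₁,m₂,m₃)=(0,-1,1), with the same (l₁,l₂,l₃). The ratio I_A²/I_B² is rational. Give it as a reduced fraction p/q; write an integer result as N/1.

7/6

l's match ⇒ only the (l;m) 3-j factors differ between A and B.
A: triangle coeff Δ(4,1,3) = 1/252; Σ_t [1,1]: t=1:−1/720 = -1/720; (3j)²=1/36 [(4 1 3; -3 0 3)], sign=-1
B: triangle coeff Δ(4,1,3) = 1/252; Σ_t [0,0]: t=0:+1/96 = 1/96; (3j)²=1/42 [(4 1 3; 0 -1 1)], sign=+1
I_A²/I_B² = (1/36)/(1/42) = 7/6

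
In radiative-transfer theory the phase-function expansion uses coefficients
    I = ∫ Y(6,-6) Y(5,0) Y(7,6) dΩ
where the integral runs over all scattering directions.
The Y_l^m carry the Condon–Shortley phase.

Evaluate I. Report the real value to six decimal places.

0.168277

Rules hold: Σm=0, L=18 even, 1≤7≤11.
N = 13·11·15 = 2145
Δ = 4!·8!·6!/19! = 1/174594420
Racah Σ t=0..4: t=0:+1/4147200 t=1:−1/207360 t=2:+1/82944 t=3:−1/207360 t=4:+1/4147200 = 1/345600
⇒ 3j(6 5 7; 0 0 0)² = 420/46189, sgn -1
Racah Σ t=4..4: t=4:+1/116121600 = 1/116121600
⇒ 3j(6 5 7; -6 0 6)² = 165/9044, sgn -1
4πI² = N·(3j₀)²·(3jₘ)² = 37125/104329
I = +1·√(0.355845/4π) = 0.16827739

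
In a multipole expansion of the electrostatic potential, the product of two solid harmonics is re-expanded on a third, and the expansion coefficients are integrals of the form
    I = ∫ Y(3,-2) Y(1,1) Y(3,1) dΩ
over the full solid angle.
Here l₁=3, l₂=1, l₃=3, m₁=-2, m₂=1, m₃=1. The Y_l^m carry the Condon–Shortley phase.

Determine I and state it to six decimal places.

L=7 odd ⇒ parity kills the (l;000) factor ⇒ I = 0

0.000000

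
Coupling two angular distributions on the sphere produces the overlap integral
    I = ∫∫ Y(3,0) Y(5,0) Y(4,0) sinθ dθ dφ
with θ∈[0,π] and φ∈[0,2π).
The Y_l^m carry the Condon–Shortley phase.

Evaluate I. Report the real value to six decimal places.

m-sum 0 ✓  L=12 even ✓  2≤4≤8 ✓
Π(2lᵢ+1) = 7×11×9 = 693
triangle coeff Δ(3,5,4) = 1/180180
Σ_t [1,3]: t=1:−1/576 t=2:+1/144 t=3:−1/576 = 1/288
(3j)²=20/1001 [(3 5 4; 0 0 0)], sign=+1
(m-triple is (0,0,0) — same symbol as above.)
⇒ 4πI² = 3600/13013
I = (+1)√(3600/13013/(4π)) = 0.14837393

0.148374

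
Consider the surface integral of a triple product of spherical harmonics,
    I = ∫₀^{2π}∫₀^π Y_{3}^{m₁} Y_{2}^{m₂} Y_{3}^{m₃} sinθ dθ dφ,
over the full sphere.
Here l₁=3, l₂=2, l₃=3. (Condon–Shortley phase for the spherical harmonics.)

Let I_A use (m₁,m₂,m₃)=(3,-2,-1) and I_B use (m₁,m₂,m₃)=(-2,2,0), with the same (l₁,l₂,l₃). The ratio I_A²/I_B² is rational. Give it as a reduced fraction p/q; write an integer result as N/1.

l's match ⇒ only the (l;m) 3-j factors differ between A and B.
A: triangle coeff Δ(3,2,3) = 1/3780; Σ_t [0,0]: t=0:+1/96 = 1/96; (3j)²=1/42 [(3 2 3; 3 -2 -1)], sign=+1
B: triangle coeff Δ(3,2,3) = 1/3780; Σ_t [2,2]: t=2:+1/24 = 1/24; (3j)²=1/21 [(3 2 3; -2 2 0)], sign=-1
I_A²/I_B² = (1/42)/(1/21) = 1/2

1/2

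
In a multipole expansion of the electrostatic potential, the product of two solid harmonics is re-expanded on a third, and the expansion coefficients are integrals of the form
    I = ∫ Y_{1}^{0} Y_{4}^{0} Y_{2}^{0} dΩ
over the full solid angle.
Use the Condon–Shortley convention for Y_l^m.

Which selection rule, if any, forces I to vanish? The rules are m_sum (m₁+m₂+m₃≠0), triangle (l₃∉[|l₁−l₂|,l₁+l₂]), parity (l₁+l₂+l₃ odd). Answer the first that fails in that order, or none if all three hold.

triangle

m₁+m₂+m₃ = 0 + 0 + 0 = 0  ✓
triangle: |1−4|=3 ≤ l₃=2 ≤ 1+4=5  ✗
parity: l₁+l₂+l₃ = 7 is odd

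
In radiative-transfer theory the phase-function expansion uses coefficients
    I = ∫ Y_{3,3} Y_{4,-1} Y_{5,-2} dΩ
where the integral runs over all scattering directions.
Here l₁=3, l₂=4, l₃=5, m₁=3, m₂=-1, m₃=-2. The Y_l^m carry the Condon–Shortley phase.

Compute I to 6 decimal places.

Rules hold: Σm=0, L=12 even, 1≤5≤7.
N = 7·9·11 = 693
Δ = 2!·4!·6!/13! = 1/180180
Racah Σ t=0..2: t=0:+1/576 t=1:−1/144 t=2:+1/576 = -1/288
⇒ 3j(3 4 5; 0 0 0)² = 20/1001, sgn +1
Racah Σ t=0..0: t=0:+1/1728 = 1/1728
⇒ 3j(3 4 5; 3 -1 -2)² = 25/858, sgn -1
4πI² = N·(3j₀)²·(3jₘ)² = 750/1859
I = -1·√(0.403443/4π) = -0.17917854

-0.179179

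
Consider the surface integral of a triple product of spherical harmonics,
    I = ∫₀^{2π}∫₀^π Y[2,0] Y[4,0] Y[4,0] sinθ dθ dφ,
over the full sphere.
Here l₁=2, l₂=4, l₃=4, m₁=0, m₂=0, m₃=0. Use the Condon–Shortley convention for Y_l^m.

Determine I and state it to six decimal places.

0.163840

m-sum 0 ✓  L=10 even ✓  2≤4≤6 ✓
Π(2lᵢ+1) = 5×9×9 = 405
triangle coeff Δ(2,4,4) = 1/13860
Σ_t [0,2]: t=0:+1/192 t=1:−1/36 t=2:+1/192 = -5/288
(3j)²=20/693 [(2 4 4; 0 0 0)], sign=-1
(m-triple is (0,0,0) — same symbol as above.)
⇒ 4πI² = 2000/5929
I = (+1)√(2000/5929/(4π)) = 0.16383977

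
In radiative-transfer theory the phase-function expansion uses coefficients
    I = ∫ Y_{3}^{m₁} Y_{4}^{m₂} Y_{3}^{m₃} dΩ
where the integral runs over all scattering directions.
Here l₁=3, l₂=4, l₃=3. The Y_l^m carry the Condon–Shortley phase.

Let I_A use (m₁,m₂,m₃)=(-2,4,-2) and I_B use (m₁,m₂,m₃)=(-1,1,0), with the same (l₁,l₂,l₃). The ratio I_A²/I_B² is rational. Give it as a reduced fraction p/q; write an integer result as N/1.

14/3

Same 3,4,3: normalisation and zero-m 3j drop out of the ratio.
A: Δ: 4! 2! 4! / 11! → 1/34650; sum: t=4:+1/576 = 1/576; 3j²(3 4 3; -2 4 -2) = Δ·Π!·Σ² = 5/99  (sign -1)
B: Δ: 4! 2! 4! / 11! → 1/34650; sum: t=2:+1/48 t=3:−1/24 t=4:+1/288 = -5/288; 3j²(3 4 3; -1 1 0) = Δ·Π!·Σ² = 5/462  (sign +1)
I_A²/I_B² = (5/99)/(5/462) = 14/3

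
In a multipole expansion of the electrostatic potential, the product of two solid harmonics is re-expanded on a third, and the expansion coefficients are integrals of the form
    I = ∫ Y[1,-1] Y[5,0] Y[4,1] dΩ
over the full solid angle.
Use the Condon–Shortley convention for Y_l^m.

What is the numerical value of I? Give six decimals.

0.155288

Rules hold: Σm=0, L=10 even, 4≤4≤6.
N = 3·11·9 = 297
Δ = 2!·0!·8!/11! = 1/495
Racah Σ t=1..1: t=1:−1/576 = -1/576
⇒ 3j(1 5 4; 0 0 0)² = 5/99, sgn -1
Racah Σ t=2..2: t=2:+1/1440 = 1/1440
⇒ 3j(1 5 4; -1 0 1)² = 2/99, sgn -1
4πI² = N·(3j₀)²·(3jₘ)² = 10/33
I = +1·√(0.30303/4π) = 0.15528807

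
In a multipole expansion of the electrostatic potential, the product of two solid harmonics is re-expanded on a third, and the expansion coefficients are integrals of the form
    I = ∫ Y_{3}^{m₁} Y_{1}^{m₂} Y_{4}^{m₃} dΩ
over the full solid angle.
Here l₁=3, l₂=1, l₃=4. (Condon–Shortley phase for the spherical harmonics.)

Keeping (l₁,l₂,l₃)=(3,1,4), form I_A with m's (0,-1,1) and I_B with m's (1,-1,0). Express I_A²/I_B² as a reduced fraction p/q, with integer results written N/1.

5/3

Same 3,1,4: normalisation and zero-m 3j drop out of the ratio.
A: Δ: 0! 6! 2! / 9! → 1/252; sum: t=0:+1/72 = 1/72; 3j²(3 1 4; 0 -1 1) = Δ·Π!·Σ² = 5/126  (sign -1)
B: Δ: 0! 6! 2! / 9! → 1/252; sum: t=0:+1/96 = 1/96; 3j²(3 1 4; 1 -1 0) = Δ·Π!·Σ² = 1/42  (sign +1)
I_A²/I_B² = (5/126)/(1/42) = 5/3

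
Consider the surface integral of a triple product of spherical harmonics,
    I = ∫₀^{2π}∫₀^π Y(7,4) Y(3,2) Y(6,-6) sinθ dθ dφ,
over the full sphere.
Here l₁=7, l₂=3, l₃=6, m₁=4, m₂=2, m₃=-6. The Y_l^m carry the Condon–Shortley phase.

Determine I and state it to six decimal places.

-0.073059

Checks pass: Σm=0; 16 even; l₃=6∈[4,10].
(2·7+1)(2·3+1)(2·6+1) = 1365
Δ: 4! 10! 2! / 17! → 1/2042040
sum: t=1:−1/207360 t=2:+1/57600 t=3:−1/207360 = 1/129600
3j²(7 3 6; 0 0 0) = Δ·Π!·Σ² = 168/12155  (sign +1)
sum: t=3:−1/43545600 = -1/43545600
3j²(7 3 6; 4 2 -6) = Δ·Π!·Σ² = 11/3094  (sign -1)
combine: 4πI² = 1365·168/12155·11/3094 = 252/3757
take √, sign -1: I = -0.07305917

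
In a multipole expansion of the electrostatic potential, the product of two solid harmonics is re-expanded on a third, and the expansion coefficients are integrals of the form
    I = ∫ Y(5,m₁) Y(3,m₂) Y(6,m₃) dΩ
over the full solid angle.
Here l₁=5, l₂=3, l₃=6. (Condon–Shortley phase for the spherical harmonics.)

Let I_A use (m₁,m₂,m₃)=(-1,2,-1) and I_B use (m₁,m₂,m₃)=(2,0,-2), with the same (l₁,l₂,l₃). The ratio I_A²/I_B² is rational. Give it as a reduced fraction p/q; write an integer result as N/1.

Same 5,3,6: normalisation and zero-m 3j drop out of the ratio.
A: Δ: 2! 8! 4! / 15! → 1/675675; sum: t=1:−1/17280 t=2:+1/6912 = 1/11520; 3j²(5 3 6; -1 2 -1) = Δ·Π!·Σ² = 2/143  (sign -1)
B: Δ: 2! 8! 4! / 15! → 1/675675; sum: t=0:+1/8640 t=1:−1/5760 t=2:+1/60480 = -1/24192; 3j²(5 3 6; 2 0 -2) = Δ·Π!·Σ² = 8/3003  (sign -1)
I_A²/I_B² = (2/143)/(8/3003) = 21/4

21/4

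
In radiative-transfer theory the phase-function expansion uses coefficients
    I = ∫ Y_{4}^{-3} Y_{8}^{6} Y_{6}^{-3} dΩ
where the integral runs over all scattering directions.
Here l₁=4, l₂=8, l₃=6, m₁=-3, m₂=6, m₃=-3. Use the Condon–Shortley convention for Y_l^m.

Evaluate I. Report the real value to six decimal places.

Rules hold: Σm=0, L=18 even, 4≤6≤12.
N = 9·17·13 = 1989
Δ = 6!·2!·10!/19! = 1/23279256
Racah Σ t=2..4: t=2:+1/1658880 t=3:−1/518400 t=4:+1/1658880 = -1/1382400
⇒ 3j(4 8 6; 0 0 0)² = 504/46189, sgn -1
Racah Σ t=5..6: t=5:−1/87091200 t=6:+1/58060800 = 1/174182400
⇒ 3j(4 8 6; -3 6 -3)² = 7/2584, sgn -1
4πI² = N·(3j₀)²·(3jₘ)² = 3969/67507
I = +1·√(0.0587939/4π) = 0.06840081

0.068401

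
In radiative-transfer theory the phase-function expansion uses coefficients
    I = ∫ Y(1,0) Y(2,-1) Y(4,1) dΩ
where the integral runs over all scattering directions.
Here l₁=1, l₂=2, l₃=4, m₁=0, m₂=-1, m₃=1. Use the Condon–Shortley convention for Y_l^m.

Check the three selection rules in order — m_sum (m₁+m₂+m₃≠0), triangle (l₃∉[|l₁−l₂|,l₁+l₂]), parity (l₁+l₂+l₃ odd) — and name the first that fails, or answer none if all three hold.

m₁+m₂+m₃ = 0 − 1 + 1 = 0  ✓
triangle: |1−2|=1 ≤ l₃=4 ≤ 1+2=3  ✗
parity: l₁+l₂+l₃ = 7 is odd

triangle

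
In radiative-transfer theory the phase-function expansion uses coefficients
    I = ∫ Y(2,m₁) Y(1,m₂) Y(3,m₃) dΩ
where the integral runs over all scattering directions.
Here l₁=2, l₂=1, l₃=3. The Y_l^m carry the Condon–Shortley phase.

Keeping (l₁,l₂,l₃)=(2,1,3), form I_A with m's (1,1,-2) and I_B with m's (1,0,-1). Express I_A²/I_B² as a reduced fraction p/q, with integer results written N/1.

Same 2,1,3: normalisation and zero-m 3j drop out of the ratio.
A: Δ: 0! 4! 2! / 7! → 1/105; sum: t=0:+1/12 = 1/12; 3j²(2 1 3; 1 1 -2) = Δ·Π!·Σ² = 2/21  (sign -1)
B: Δ: 0! 4! 2! / 7! → 1/105; sum: t=0:+1/6 = 1/6; 3j²(2 1 3; 1 0 -1) = Δ·Π!·Σ² = 8/105  (sign +1)
I_A²/I_B² = (2/21)/(8/105) = 5/4

5/4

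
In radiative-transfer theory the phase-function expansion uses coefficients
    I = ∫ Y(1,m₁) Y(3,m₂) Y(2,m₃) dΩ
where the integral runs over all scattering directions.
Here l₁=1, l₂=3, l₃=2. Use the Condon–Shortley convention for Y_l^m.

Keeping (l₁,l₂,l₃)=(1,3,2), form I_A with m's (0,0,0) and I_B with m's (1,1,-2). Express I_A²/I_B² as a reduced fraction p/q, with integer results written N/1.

9/1

Shared (l₁,l₂,l₃)=(1,3,2): N and (l;000)² cancel in I_A²/I_B².
A: Δ = 2!·0!·4!/7! = 1/105; Racah Σ t=1..1: t=1:−1/4 = -1/4; ⇒ 3j(1 3 2; 0 0 0)² = 3/35, sgn -1
B: Δ = 2!·0!·4!/7! = 1/105; Racah Σ t=0..0: t=0:+1/48 = 1/48; ⇒ 3j(1 3 2; 1 1 -2)² = 1/105, sgn +1
I_A²/I_B² = (3/35)/(1/105) = 9/1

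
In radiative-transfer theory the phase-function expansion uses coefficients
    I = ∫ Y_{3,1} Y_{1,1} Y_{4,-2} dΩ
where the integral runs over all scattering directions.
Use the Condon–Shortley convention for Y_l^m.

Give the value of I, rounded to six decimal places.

0.238414

Checks pass: Σm=0; 8 even; l₃=4∈[2,4].
(2·3+1)(2·1+1)(2·4+1) = 189
Δ: 0! 6! 2! / 9! → 1/252
sum: t=0:+1/36 = 1/36
3j²(3 1 4; 0 0 0) = Δ·Π!·Σ² = 4/63  (sign +1)
sum: t=0:+1/96 = 1/96
3j²(3 1 4; 1 1 -2) = Δ·Π!·Σ² = 5/84  (sign +1)
combine: 4πI² = 189·4/63·5/84 = 5/7
take √, sign +1: I = 0.23841361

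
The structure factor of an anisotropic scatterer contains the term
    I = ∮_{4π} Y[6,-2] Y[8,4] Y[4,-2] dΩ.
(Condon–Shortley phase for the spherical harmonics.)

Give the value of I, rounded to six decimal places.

Checks pass: Σm=0; 18 even; l₃=4∈[2,14].
(2·6+1)(2·8+1)(2·4+1) = 1989
Δ: 10! 2! 6! / 19! → 1/23279256
sum: t=4:+1/1658880 t=5:−1/518400 t=6:+1/1658880 = -1/1382400
3j²(6 8 4; 0 0 0) = Δ·Π!·Σ² = 504/46189  (sign -1)
sum: t=6:+1/24883200 t=7:−1/3628800 t=8:+1/7741440 = -37/348364800
3j²(6 8 4; -2 4 -2) = Δ·Π!·Σ² = 1369/176358  (sign -1)
combine: 4πI² = 1989·504/46189·1369/176358 = 147852/877591
take √, sign +1: I = 0.11578774

0.115788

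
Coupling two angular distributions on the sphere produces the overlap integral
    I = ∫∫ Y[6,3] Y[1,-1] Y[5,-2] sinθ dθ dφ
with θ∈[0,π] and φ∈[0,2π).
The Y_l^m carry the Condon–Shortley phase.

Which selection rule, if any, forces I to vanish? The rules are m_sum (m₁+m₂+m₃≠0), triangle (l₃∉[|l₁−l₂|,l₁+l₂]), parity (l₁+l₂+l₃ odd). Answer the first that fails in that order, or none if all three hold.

none

m₁+m₂+m₃ = 3 − 1 − 2 = 0  ✓
triangle: |6−1|=5 ≤ l₃=5 ≤ 6+1=7  ✓
parity: l₁+l₂+l₃ = 12 is even  ✓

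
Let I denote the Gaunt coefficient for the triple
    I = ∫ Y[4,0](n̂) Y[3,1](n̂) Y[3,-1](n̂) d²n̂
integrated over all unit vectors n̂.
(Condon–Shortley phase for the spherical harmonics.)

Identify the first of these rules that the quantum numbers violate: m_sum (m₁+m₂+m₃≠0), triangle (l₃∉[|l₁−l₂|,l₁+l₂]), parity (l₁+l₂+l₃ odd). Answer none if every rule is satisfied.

none

Σmᵢ = 0  ✓
l₃∈[|l₁−l₂|,l₁+l₂]=[1,7], have l₃=3  ✓
Σlᵢ = 10 ⇒ even  ✓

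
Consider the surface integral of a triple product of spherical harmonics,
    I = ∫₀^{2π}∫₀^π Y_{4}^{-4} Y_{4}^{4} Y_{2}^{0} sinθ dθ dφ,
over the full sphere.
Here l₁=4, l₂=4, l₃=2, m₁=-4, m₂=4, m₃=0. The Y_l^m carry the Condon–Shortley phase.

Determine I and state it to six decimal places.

-0.229376

Checks pass: Σm=0; 10 even; l₃=2∈[0,8].
(2·4+1)(2·4+1)(2·2+1) = 405
Δ: 6! 2! 2! / 11! → 1/13860
sum: t=2:+1/192 t=3:−1/36 t=4:+1/192 = -5/288
3j²(4 4 2; 0 0 0) = Δ·Π!·Σ² = 20/693  (sign -1)
sum: t=6:+1/2880 = 1/2880
3j²(4 4 2; -4 4 0) = Δ·Π!·Σ² = 28/495  (sign +1)
combine: 4πI² = 405·20/693·28/495 = 80/121
take √, sign -1: I = -0.22937568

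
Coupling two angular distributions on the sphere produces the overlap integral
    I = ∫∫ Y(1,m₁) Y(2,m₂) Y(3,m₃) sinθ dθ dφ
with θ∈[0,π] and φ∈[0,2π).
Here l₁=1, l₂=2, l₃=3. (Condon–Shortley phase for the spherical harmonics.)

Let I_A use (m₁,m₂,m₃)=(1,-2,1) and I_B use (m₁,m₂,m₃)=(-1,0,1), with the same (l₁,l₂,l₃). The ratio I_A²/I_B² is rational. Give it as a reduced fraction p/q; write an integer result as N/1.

l's match ⇒ only the (l;m) 3-j factors differ between A and B.
A: triangle coeff Δ(1,2,3) = 1/105; Σ_t [0,0]: t=0:+1/48 = 1/48; (3j)²=1/105 [(1 2 3; 1 -2 1)], sign=+1
B: triangle coeff Δ(1,2,3) = 1/105; Σ_t [0,0]: t=0:+1/8 = 1/8; (3j)²=2/35 [(1 2 3; -1 0 1)], sign=+1
I_A²/I_B² = (1/105)/(2/35) = 1/6

1/6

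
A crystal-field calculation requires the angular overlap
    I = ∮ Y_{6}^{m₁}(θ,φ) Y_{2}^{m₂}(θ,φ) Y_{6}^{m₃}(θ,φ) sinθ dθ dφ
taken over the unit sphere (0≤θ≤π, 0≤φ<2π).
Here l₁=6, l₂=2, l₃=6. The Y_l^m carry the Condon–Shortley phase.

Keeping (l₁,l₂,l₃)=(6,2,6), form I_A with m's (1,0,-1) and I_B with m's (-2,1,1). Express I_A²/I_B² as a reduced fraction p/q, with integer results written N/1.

169/60

Same 6,2,6: normalisation and zero-m 3j drop out of the ratio.
A: Δ: 2! 10! 2! / 15! → 1/90090; sum: t=0:+1/57600 t=1:−1/17280 t=2:+1/120960 = -13/403200; 3j²(6 2 6; 1 0 -1) = Δ·Π!·Σ² = 13/770  (sign +1)
B: Δ: 2! 10! 2! / 15! → 1/90090; sum: t=1:−1/60480 t=2:+1/34560 = 1/80640; 3j²(6 2 6; -2 1 1) = Δ·Π!·Σ² = 6/1001  (sign -1)
I_A²/I_B² = (13/770)/(6/1001) = 169/60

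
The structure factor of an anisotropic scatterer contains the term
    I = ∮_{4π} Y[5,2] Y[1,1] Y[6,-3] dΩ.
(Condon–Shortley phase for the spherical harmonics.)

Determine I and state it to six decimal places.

-0.245154

m-sum 0 ✓  L=12 even ✓  4≤6≤6 ✓
Π(2lᵢ+1) = 11×3×13 = 429
triangle coeff Δ(5,1,6) = 1/858
Σ_t [0,0]: t=0:+1/14400 = 1/14400
(3j)²=6/143 [(5 1 6; 0 0 0)], sign=+1
Σ_t [0,0]: t=0:+1/60480 = 1/60480
(3j)²=6/143 [(5 1 6; 2 1 -3)], sign=-1
⇒ 4πI² = 108/143
I = (-1)√(108/143/(4π)) = -0.24515397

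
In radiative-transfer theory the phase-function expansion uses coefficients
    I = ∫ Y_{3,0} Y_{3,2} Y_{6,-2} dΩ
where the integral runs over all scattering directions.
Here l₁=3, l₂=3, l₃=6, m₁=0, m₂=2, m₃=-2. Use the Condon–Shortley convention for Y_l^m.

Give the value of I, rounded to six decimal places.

0.177420

Checks pass: Σm=0; 12 even; l₃=6∈[0,6].
(2·3+1)(2·3+1)(2·6+1) = 637
Δ: 0! 6! 6! / 13! → 1/12012
sum: t=0:+1/1296 = 1/1296
3j²(3 3 6; 0 0 0) = Δ·Π!·Σ² = 100/3003  (sign +1)
sum: t=0:+1/4320 = 1/4320
3j²(3 3 6; 0 2 -2) = Δ·Π!·Σ² = 8/429  (sign +1)
combine: 4πI² = 637·100/3003·8/429 = 5600/14157
take √, sign +1: I = 0.17742036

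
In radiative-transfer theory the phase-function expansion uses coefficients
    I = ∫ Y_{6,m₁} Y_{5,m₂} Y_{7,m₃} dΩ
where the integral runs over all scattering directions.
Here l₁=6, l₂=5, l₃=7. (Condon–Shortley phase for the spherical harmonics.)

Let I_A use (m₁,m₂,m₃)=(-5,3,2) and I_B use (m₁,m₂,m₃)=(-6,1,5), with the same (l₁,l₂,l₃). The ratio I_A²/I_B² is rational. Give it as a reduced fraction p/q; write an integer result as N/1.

Same 6,5,7: normalisation and zero-m 3j drop out of the ratio.
A: Δ: 4! 8! 6! / 19! → 1/174594420; sum: t=3:−1/29030400 t=4:+1/5806080 = 1/7257600; 3j²(6 5 7; -5 3 2) = Δ·Π!·Σ² = 64/4199  (sign -1)
B: Δ: 4! 8! 6! / 19! → 1/174594420; sum: t=4:+1/46448640 = 1/46448640; 3j²(6 5 7; -6 1 5) = Δ·Π!·Σ² = 2475/117572  (sign +1)
I_A²/I_B² = (64/4199)/(2475/117572) = 1792/2475

1792/2475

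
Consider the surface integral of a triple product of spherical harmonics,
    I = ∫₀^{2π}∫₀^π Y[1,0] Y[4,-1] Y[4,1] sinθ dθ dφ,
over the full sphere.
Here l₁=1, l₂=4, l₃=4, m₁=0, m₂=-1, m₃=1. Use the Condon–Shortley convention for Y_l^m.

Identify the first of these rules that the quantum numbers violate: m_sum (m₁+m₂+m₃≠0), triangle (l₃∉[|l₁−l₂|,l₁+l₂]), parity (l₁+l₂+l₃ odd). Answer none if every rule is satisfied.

parity

Σmᵢ = 0  ✓
l₃∈[|l₁−l₂|,l₁+l₂]=[3,5], have l₃=4  ✓
Σlᵢ = 9 ⇒ odd  ✗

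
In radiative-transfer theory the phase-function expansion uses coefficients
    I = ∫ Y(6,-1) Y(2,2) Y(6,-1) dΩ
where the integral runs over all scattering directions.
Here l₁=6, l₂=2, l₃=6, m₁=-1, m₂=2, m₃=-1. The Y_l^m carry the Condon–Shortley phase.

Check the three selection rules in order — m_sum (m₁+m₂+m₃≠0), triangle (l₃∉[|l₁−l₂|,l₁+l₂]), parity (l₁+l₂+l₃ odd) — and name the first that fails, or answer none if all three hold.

none

Σmᵢ = 0  ✓
l₃∈[|l₁−l₂|,l₁+l₂]=[4,8], have l₃=6  ✓
Σlᵢ = 14 ⇒ even  ✓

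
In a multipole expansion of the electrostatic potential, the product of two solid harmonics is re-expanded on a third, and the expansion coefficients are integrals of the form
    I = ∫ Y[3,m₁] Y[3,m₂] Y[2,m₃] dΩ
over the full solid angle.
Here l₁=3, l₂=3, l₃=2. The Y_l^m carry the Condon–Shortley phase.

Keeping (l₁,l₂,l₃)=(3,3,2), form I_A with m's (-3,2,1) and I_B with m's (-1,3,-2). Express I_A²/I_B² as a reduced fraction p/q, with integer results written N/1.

Shared (l₁,l₂,l₃)=(3,3,2): N and (l;000)² cancel in I_A²/I_B².
A: Δ = 4!·2!·2!/9! = 1/3780; Racah Σ t=4..4: t=4:+1/48 = 1/48; ⇒ 3j(3 3 2; -3 2 1)² = 5/84, sgn -1
B: Δ = 4!·2!·2!/9! = 1/3780; Racah Σ t=4..4: t=4:+1/96 = 1/96; ⇒ 3j(3 3 2; -1 3 -2)² = 1/42, sgn +1
I_A²/I_B² = (5/84)/(1/42) = 5/2

5/2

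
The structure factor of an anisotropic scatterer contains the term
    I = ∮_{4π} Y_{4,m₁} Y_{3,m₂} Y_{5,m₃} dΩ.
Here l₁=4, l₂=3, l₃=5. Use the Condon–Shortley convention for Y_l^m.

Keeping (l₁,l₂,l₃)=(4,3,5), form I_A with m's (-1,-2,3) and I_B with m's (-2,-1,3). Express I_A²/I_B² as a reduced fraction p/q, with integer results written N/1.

5/81

Same 4,3,5: normalisation and zero-m 3j drop out of the ratio.
A: Δ: 2! 6! 4! / 13! → 1/180180; sum: t=0:+1/1440 t=1:−1/1152 = -1/5760; 3j²(4 3 5; -1 -2 3) = Δ·Π!·Σ² = 1/858  (sign -1)
B: Δ: 2! 6! 4! / 13! → 1/180180; sum: t=0:+1/5760 t=1:−1/720 t=2:+1/2304 = -1/1280; 3j²(4 3 5; -2 -1 3) = Δ·Π!·Σ² = 27/1430  (sign -1)
I_A²/I_B² = (1/858)/(27/1430) = 5/81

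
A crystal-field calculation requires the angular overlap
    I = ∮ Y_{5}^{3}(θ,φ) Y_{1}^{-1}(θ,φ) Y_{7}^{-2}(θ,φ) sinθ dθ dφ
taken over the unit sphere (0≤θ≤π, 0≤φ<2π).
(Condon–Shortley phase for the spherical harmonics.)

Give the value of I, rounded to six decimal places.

l₃=7 ∉ [4,6] — triangle fails ⇒ I = 0

0.000000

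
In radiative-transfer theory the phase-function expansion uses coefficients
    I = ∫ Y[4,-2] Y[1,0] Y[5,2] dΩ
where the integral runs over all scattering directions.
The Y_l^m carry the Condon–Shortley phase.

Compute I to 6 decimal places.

0.225034

m-sum 0 ✓  L=10 even ✓  3≤5≤5 ✓
Π(2lᵢ+1) = 9×3×11 = 297
triangle coeff Δ(4,1,5) = 1/495
Σ_t [0,0]: t=0:+1/576 = 1/576
(3j)²=5/99 [(4 1 5; 0 0 0)], sign=-1
Σ_t [0,0]: t=0:+1/1440 = 1/1440
(3j)²=7/165 [(4 1 5; -2 0 2)], sign=-1
⇒ 4πI² = 7/11
I = (+1)√(7/11/(4π)) = 0.22503380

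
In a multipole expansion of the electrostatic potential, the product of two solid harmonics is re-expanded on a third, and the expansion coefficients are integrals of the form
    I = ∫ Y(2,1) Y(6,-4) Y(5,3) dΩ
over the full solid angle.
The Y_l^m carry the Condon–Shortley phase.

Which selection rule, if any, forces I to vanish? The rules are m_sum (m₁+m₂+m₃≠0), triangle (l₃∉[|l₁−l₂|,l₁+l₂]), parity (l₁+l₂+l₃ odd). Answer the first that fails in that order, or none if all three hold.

parity

azimuthal sum: 1 − 4 + 3 = 0  ✓
4 ≤ 5 ≤ 8 (triangle on l)  ✓
L = 2 + 6 + 5 = 13 (odd)  ✗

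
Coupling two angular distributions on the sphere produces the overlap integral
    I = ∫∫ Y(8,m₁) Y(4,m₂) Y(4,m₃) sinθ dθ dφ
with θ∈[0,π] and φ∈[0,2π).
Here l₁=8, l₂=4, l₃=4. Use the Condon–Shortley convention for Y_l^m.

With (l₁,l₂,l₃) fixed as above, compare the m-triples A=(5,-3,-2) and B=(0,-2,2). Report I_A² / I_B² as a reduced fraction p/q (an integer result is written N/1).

Shared (l₁,l₂,l₃)=(8,4,4): N and (l;000)² cancel in I_A²/I_B².
A: Δ = 8!·8!·0!/17! = 1/218790; Racah Σ t=1..1: t=1:−1/7257600 = -1/7257600; ⇒ 3j(8 4 4; 5 -3 -2)² = 2/85, sgn -1
B: Δ = 8!·8!·0!/17! = 1/218790; Racah Σ t=2..2: t=2:+1/2073600 = 1/2073600; ⇒ 3j(8 4 4; 0 -2 2)² = 392/109395, sgn +1
I_A²/I_B² = (2/85)/(392/109395) = 1287/196

1287/196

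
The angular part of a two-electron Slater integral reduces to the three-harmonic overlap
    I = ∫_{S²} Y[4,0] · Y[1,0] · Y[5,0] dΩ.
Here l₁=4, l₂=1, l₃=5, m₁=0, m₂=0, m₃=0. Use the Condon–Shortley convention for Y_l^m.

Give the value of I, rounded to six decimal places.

0.245532

Checks pass: Σm=0; 10 even; l₃=5∈[3,5].
(2·4+1)(2·1+1)(2·5+1) = 297
Δ: 0! 8! 2! / 11! → 1/495
sum: t=0:+1/576 = 1/576
3j²(4 1 5; 0 0 0) = Δ·Π!·Σ² = 5/99  (sign -1)
(m-triple is (0,0,0) — same symbol as above.)
combine: 4πI² = 297·5/99·5/99 = 25/33
take √, sign +1: I = 0.24553200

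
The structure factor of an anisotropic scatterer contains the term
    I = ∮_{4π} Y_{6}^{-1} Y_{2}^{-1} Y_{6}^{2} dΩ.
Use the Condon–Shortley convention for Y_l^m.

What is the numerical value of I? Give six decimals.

Rules hold: Σm=0, L=14 even, 4≤6≤8.
N = 13·5·13 = 845
Δ = 2!·10!·2!/15! = 1/90090
Racah Σ t=0..2: t=0:+1/69120 t=1:−1/14400 t=2:+1/69120 = -7/172800
⇒ 3j(6 2 6; 0 0 0)² = 14/715, sgn -1
Racah Σ t=0..1: t=0:+1/60480 t=1:−1/34560 = -1/80640
⇒ 3j(6 2 6; -1 -1 2)² = 6/1001, sgn -1
4πI² = N·(3j₀)²·(3jₘ)² = 12/121
I = +1·√(0.0991736/4π) = 0.08883682

0.088837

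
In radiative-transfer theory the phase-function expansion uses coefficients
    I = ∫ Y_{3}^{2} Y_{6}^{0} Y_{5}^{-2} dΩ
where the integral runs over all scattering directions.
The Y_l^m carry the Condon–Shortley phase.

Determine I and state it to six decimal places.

-0.165130

m-sum 0 ✓  L=14 even ✓  3≤5≤9 ✓
Π(2lᵢ+1) = 7×13×11 = 1001
triangle coeff Δ(3,6,5) = 1/675675
Σ_t [1,3]: t=1:−1/8640 t=2:+1/2304 t=3:−1/8640 = 7/34560
(3j)²=7/429 [(3 6 5; 0 0 0)], sign=-1
Σ_t [0,1]: t=0:+1/34560 t=1:−1/8640 = -1/11520
(3j)²=3/143 [(3 6 5; 2 0 -2)], sign=+1
⇒ 4πI² = 49/143
I = (-1)√(49/143/(4π)) = -0.16512966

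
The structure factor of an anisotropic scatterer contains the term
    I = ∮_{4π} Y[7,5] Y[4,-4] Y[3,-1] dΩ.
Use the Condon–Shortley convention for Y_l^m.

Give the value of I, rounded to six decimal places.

m-sum 0 ✓  L=14 even ✓  3≤3≤11 ✓
Π(2lᵢ+1) = 15×9×7 = 945
triangle coeff Δ(7,4,3) = 1/45045
Σ_t [4,4]: t=4:+1/20736 = 1/20736
(3j)²=35/1287 [(7 4 3; 0 0 0)], sign=-1
Σ_t [0,0]: t=0:+1/1935360 = 1/1935360
(3j)²=1/91 [(7 4 3; 5 -4 -1)], sign=+1
⇒ 4πI² = 525/1859
I = (-1)√(525/1859/(4π)) = -0.14991153

-0.149912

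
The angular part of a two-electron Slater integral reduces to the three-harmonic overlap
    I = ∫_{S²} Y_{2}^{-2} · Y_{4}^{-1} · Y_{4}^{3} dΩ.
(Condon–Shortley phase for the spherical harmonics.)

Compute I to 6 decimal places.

0.159270

Checks pass: Σm=0; 10 even; l₃=4∈[2,6].
(2·2+1)(2·4+1)(2·4+1) = 405
Δ: 2! 2! 6! / 11! → 1/13860
sum: t=0:+1/192 t=1:−1/36 t=2:+1/192 = -5/288
3j²(2 4 4; 0 0 0) = Δ·Π!·Σ² = 20/693  (sign -1)
sum: t=2:+1/480 = 1/480
3j²(2 4 4; -2 -1 3) = Δ·Π!·Σ² = 3/110  (sign -1)
combine: 4πI² = 405·20/693·3/110 = 270/847
take √, sign +1: I = 0.15927046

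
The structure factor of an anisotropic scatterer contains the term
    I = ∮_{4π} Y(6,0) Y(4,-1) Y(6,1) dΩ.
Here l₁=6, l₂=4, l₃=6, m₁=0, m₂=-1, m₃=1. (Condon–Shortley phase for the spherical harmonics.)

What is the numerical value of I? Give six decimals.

-0.043721

m-sum 0 ✓  L=16 even ✓  2≤6≤10 ✓
Π(2lᵢ+1) = 13×9×13 = 1521
triangle coeff Δ(6,4,6) = 1/15315300
Σ_t [0,4]: t=0:+1/829440 t=1:−1/25920 t=2:+1/9216 t=3:−1/25920 t=4:+1/829440 = 7/207360
(3j)²=28/2431 [(6 4 6; 0 0 0)], sign=+1
Σ_t [0,3]: t=0:+1/207360 t=1:−1/17280 t=2:+1/13824 t=3:−1/103680 = 1/103680
(3j)²=10/7293 [(6 4 6; 0 -1 1)], sign=-1
⇒ 4πI² = 840/34969
I = (-1)√(840/34969/(4π)) = -0.04372130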